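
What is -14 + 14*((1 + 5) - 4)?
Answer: 14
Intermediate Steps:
-14 + 14*((1 + 5) - 4) = -14 + 14*(6 - 4) = -14 + 14*2 = -14 + 28 = 14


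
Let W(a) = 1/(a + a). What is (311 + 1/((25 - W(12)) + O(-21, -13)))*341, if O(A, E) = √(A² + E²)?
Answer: 794027707/7441 - 196416*√610/7441 ≈ 1.0606e+5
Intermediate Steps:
W(a) = 1/(2*a)
(311 + 1/((25 - W(12)) + O(-21, -13)))*341 = (311 + 1/((25 - 1/(2*12)) + √((-21)² + (-13)²)))*341 = (311 + 1/((25 - 1/(2*12)) + √(441 + 169)))*341 = (311 + 1/((25 - 1*1/24) + √610))*341 = (311 + 1/((25 - 1/24) + √610))*341 = (311 + 1/(599/24 + √610))*341 = 106051 + 341/(599/24 + √610)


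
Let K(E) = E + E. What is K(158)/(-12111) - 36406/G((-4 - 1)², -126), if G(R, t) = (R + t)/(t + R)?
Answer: -440913382/12111 ≈ -36406.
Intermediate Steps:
K(E) = 2*E
G(R, t) = 1 (G(R, t) = (R + t)/(R + t) = 1)
K(158)/(-12111) - 36406/G((-4 - 1)², -126) = (2*158)/(-12111) - 36406/1 = 316*(-1/12111) - 36406*1 = -316/12111 - 36406 = -440913382/12111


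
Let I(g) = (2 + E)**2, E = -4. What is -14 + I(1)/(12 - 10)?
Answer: -12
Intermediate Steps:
I(g) = 4 (I(g) = (2 - 4)**2 = (-2)**2 = 4)
-14 + I(1)/(12 - 10) = -14 + 4/(12 - 10) = -14 + 4/2 = -14 + 4*(1/2) = -14 + 2 = -12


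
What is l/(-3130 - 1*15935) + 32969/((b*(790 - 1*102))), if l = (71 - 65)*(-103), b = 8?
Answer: 210651819/34977920 ≈ 6.0224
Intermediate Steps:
l = -618 (l = 6*(-103) = -618)
l/(-3130 - 1*15935) + 32969/((b*(790 - 1*102))) = -618/(-3130 - 1*15935) + 32969/((8*(790 - 1*102))) = -618/(-3130 - 15935) + 32969/((8*(790 - 102))) = -618/(-19065) + 32969/((8*688)) = -618*(-1/19065) + 32969/5504 = 206/6355 + 32969*(1/5504) = 206/6355 + 32969/5504 = 210651819/34977920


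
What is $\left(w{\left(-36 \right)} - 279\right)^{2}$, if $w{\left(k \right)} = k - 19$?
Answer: $111556$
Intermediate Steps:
$w{\left(k \right)} = -19 + k$
$\left(w{\left(-36 \right)} - 279\right)^{2} = \left(\left(-19 - 36\right) - 279\right)^{2} = \left(-55 - 279\right)^{2} = \left(-334\right)^{2} = 111556$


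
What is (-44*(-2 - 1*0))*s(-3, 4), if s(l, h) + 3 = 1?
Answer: -176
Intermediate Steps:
s(l, h) = -2 (s(l, h) = -3 + 1 = -2)
(-44*(-2 - 1*0))*s(-3, 4) = -44*(-2 - 1*0)*(-2) = -44*(-2 + 0)*(-2) = -44*(-2)*(-2) = 88*(-2) = -176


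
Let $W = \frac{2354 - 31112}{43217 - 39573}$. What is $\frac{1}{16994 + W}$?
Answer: $\frac{1822}{30948689} \approx 5.8872 \cdot 10^{-5}$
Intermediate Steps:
$W = - \frac{14379}{1822}$ ($W = - \frac{28758}{3644} = \left(-28758\right) \frac{1}{3644} = - \frac{14379}{1822} \approx -7.8919$)
$\frac{1}{16994 + W} = \frac{1}{16994 - \frac{14379}{1822}} = \frac{1}{\frac{30948689}{1822}} = \frac{1822}{30948689}$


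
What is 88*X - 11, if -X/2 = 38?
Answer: -6699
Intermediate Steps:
X = -76 (X = -2*38 = -76)
88*X - 11 = 88*(-76) - 11 = -6688 - 11 = -6699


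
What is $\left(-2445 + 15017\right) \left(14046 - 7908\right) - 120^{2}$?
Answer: $77152536$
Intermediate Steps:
$\left(-2445 + 15017\right) \left(14046 - 7908\right) - 120^{2} = 12572 \cdot 6138 - 14400 = 77166936 - 14400 = 77152536$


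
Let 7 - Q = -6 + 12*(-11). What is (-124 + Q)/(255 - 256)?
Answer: -21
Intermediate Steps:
Q = 145 (Q = 7 - (-6 + 12*(-11)) = 7 - (-6 - 132) = 7 - 1*(-138) = 7 + 138 = 145)
(-124 + Q)/(255 - 256) = (-124 + 145)/(255 - 256) = 21/(-1) = 21*(-1) = -21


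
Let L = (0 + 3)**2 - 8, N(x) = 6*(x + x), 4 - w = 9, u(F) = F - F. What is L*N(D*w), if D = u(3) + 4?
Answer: -240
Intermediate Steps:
u(F) = 0
w = -5 (w = 4 - 1*9 = 4 - 9 = -5)
D = 4 (D = 0 + 4 = 4)
N(x) = 12*x (N(x) = 6*(2*x) = 12*x)
L = 1 (L = 3**2 - 8 = 9 - 8 = 1)
L*N(D*w) = 1*(12*(4*(-5))) = 1*(12*(-20)) = 1*(-240) = -240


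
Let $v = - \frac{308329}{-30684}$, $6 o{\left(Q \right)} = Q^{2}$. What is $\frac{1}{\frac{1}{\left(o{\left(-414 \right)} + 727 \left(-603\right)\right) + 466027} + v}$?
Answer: $\frac{107800563}{1083238777} \approx 0.099517$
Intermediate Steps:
$o{\left(Q \right)} = \frac{Q^{2}}{6}$
$v = \frac{308329}{30684}$ ($v = \left(-308329\right) \left(- \frac{1}{30684}\right) = \frac{308329}{30684} \approx 10.049$)
$\frac{1}{\frac{1}{\left(o{\left(-414 \right)} + 727 \left(-603\right)\right) + 466027} + v} = \frac{1}{\frac{1}{\left(\frac{\left(-414\right)^{2}}{6} + 727 \left(-603\right)\right) + 466027} + \frac{308329}{30684}} = \frac{1}{\frac{1}{\left(\frac{1}{6} \cdot 171396 - 438381\right) + 466027} + \frac{308329}{30684}} = \frac{1}{\frac{1}{\left(28566 - 438381\right) + 466027} + \frac{308329}{30684}} = \frac{1}{\frac{1}{-409815 + 466027} + \frac{308329}{30684}} = \frac{1}{\frac{1}{56212} + \frac{308329}{30684}} = \frac{1}{\frac{1083238777}{107800563}} = \frac{107800563}{1083238777}$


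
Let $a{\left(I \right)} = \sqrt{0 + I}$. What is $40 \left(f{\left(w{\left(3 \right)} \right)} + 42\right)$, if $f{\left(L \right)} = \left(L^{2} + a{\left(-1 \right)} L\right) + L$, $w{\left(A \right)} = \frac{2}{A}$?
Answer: $\frac{15520}{9} + \frac{80 i}{3} \approx 1724.4 + 26.667 i$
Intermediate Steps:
$a{\left(I \right)} = \sqrt{I}$
$f{\left(L \right)} = L + L^{2} + i L$ ($f{\left(L \right)} = \left(L^{2} + \sqrt{-1} L\right) + L = \left(L^{2} + i L\right) + L = L + L^{2} + i L$)
$40 \left(f{\left(w{\left(3 \right)} \right)} + 42\right) = 40 \left(\frac{2}{3} \left(1 + i + \frac{2}{3}\right) + 42\right) = 40 \left(2 \cdot \frac{1}{3} \left(1 + i + 2 \cdot \frac{1}{3}\right) + 42\right) = 40 \left(\frac{2 \left(1 + i + \frac{2}{3}\right)}{3} + 42\right) = 40 \left(\frac{2 \left(\frac{5}{3} + i\right)}{3} + 42\right) = 40 \left(\left(\frac{10}{9} + \frac{2 i}{3}\right) + 42\right) = 40 \left(\frac{388}{9} + \frac{2 i}{3}\right) = \frac{15520}{9} + \frac{80 i}{3}$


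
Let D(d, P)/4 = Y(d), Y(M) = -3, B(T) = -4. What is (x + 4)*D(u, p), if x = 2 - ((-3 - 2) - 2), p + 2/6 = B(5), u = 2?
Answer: -156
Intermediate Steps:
p = -13/3 (p = -⅓ - 4 = -13/3 ≈ -4.3333)
D(d, P) = -12 (D(d, P) = 4*(-3) = -12)
x = 9 (x = 2 - (-5 - 2) = 2 - 1*(-7) = 2 + 7 = 9)
(x + 4)*D(u, p) = (9 + 4)*(-12) = 13*(-12) = -156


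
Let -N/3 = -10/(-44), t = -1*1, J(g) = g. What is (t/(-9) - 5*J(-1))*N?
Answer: -115/33 ≈ -3.4848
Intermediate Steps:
t = -1
N = -15/22 (N = -(-30)/(-44) = -(-30)*(-1)/44 = -3*5/22 = -15/22 ≈ -0.68182)
(t/(-9) - 5*J(-1))*N = (-1/(-9) - 5*(-1))*(-15/22) = (-1*(-1/9) + 5)*(-15/22) = (1/9 + 5)*(-15/22) = (46/9)*(-15/22) = -115/33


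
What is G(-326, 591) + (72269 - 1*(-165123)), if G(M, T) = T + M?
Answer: 237657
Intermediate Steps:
G(M, T) = M + T
G(-326, 591) + (72269 - 1*(-165123)) = (-326 + 591) + (72269 - 1*(-165123)) = 265 + (72269 + 165123) = 265 + 237392 = 237657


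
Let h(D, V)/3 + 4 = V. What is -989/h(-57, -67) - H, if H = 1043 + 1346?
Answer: -507868/213 ≈ -2384.4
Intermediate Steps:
h(D, V) = -12 + 3*V
H = 2389
-989/h(-57, -67) - H = -989/(-12 + 3*(-67)) - 1*2389 = -989/(-12 - 201) - 2389 = -989/(-213) - 2389 = -989*(-1/213) - 2389 = 989/213 - 2389 = -507868/213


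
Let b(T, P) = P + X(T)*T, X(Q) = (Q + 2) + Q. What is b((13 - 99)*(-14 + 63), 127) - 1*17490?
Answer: 35489801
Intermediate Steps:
X(Q) = 2 + 2*Q (X(Q) = (2 + Q) + Q = 2 + 2*Q)
b(T, P) = P + T*(2 + 2*T) (b(T, P) = P + (2 + 2*T)*T = P + T*(2 + 2*T))
b((13 - 99)*(-14 + 63), 127) - 1*17490 = (127 + 2*((13 - 99)*(-14 + 63))*(1 + (13 - 99)*(-14 + 63))) - 1*17490 = (127 + 2*(-86*49)*(1 - 86*49)) - 17490 = (127 + 2*(-4214)*(1 - 4214)) - 17490 = (127 + 2*(-4214)*(-4213)) - 17490 = (127 + 35507164) - 17490 = 35507291 - 17490 = 35489801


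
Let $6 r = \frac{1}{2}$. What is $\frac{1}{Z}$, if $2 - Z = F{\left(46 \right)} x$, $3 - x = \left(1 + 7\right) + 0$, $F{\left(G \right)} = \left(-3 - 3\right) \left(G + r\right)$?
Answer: $- \frac{2}{2761} \approx -0.00072438$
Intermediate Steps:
$r = \frac{1}{12}$ ($r = \frac{1}{6 \cdot 2} = \frac{1}{6} \cdot \frac{1}{2} = \frac{1}{12} \approx 0.083333$)
$F{\left(G \right)} = - \frac{1}{2} - 6 G$ ($F{\left(G \right)} = \left(-3 - 3\right) \left(G + \frac{1}{12}\right) = - 6 \left(\frac{1}{12} + G\right) = - \frac{1}{2} - 6 G$)
$x = -5$ ($x = 3 - \left(\left(1 + 7\right) + 0\right) = 3 - \left(8 + 0\right) = 3 - 8 = -5$)
$Z = - \frac{2761}{2}$ ($Z = 2 - \left(- \frac{1}{2} - 276\right) \left(-5\right) = 2 - \left(- \frac{553}{2}\right) \left(-5\right) = 2 - \frac{2765}{2} = - \frac{2761}{2} \approx -1380.5$)
$\frac{1}{Z} = \frac{1}{- \frac{2761}{2}} = - \frac{2}{2761}$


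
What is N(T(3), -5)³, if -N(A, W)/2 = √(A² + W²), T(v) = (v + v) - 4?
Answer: -232*√29 ≈ -1249.4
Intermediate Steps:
T(v) = -4 + 2*v (T(v) = 2*v - 4 = -4 + 2*v)
N(A, W) = -2*√(A² + W²)
N(T(3), -5)³ = (-2*√((-4 + 2*3)² + (-5)²))³ = (-2*√((-4 + 6)² + 25))³ = (-2*√(2² + 25))³ = (-2*√(4 + 25))³ = (-2*√29)³ = -232*√29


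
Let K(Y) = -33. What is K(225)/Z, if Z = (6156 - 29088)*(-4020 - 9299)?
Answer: -11/101810436 ≈ -1.0804e-7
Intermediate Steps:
Z = 305431308 (Z = -22932*(-13319) = 305431308)
K(225)/Z = -33/305431308 = -33*1/305431308 = -11/101810436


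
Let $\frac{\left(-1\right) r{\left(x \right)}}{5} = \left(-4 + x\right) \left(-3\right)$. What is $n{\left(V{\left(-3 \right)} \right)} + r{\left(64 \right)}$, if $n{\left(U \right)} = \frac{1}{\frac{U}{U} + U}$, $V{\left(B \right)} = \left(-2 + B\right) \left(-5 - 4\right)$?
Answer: $\frac{41401}{46} \approx 900.02$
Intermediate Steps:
$V{\left(B \right)} = 18 - 9 B$ ($V{\left(B \right)} = \left(-2 + B\right) \left(-9\right) = 18 - 9 B$)
$n{\left(U \right)} = \frac{1}{1 + U}$
$r{\left(x \right)} = -60 + 15 x$ ($r{\left(x \right)} = - 5 \left(-4 + x\right) \left(-3\right) = - 5 \left(12 - 3 x\right) = -60 + 15 x$)
$n{\left(V{\left(-3 \right)} \right)} + r{\left(64 \right)} = \frac{1}{1 + \left(18 - -27\right)} + \left(-60 + 15 \cdot 64\right) = \frac{1}{1 + \left(18 + 27\right)} + \left(-60 + 960\right) = \frac{1}{1 + 45} + 900 = \frac{1}{46} + 900 = \frac{41401}{46}$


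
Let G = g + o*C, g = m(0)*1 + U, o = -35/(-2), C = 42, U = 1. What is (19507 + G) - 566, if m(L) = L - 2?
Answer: 19675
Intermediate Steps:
m(L) = -2 + L
o = 35/2 (o = -35*(-1/2) = 35/2 ≈ 17.500)
g = -1 (g = (-2 + 0)*1 + 1 = -2*1 + 1 = -2 + 1 = -1)
G = 734 (G = -1 + (35/2)*42 = -1 + 735 = 734)
(19507 + G) - 566 = (19507 + 734) - 566 = 20241 - 566 = 19675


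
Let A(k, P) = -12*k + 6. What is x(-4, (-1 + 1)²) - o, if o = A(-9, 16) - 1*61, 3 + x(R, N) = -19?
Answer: -75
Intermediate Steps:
x(R, N) = -22 (x(R, N) = -3 - 19 = -22)
A(k, P) = 6 - 12*k
o = 53 (o = (6 - 12*(-9)) - 1*61 = (6 + 108) - 61 = 114 - 61 = 53)
x(-4, (-1 + 1)²) - o = -22 - 1*53 = -22 - 53 = -75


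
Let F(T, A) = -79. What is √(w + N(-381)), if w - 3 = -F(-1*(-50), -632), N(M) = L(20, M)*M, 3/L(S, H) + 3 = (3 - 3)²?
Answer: √463 ≈ 21.517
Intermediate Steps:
L(S, H) = -1 (L(S, H) = 3/(-3 + (3 - 3)²) = 3/(-3 + 0²) = 3/(-3 + 0) = 3/(-3) = 3*(-⅓) = -1)
N(M) = -M
w = 82 (w = 3 - 1*(-79) = 3 + 79 = 82)
√(w + N(-381)) = √(82 - 1*(-381)) = √(82 + 381) = √463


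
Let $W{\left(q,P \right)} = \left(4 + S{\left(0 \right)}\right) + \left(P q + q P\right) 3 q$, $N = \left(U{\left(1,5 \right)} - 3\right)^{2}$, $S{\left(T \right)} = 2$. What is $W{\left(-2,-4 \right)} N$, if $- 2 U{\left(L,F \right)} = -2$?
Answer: $-360$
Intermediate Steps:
$U{\left(L,F \right)} = 1$ ($U{\left(L,F \right)} = \left(- \frac{1}{2}\right) \left(-2\right) = 1$)
$N = 4$ ($N = \left(1 - 3\right)^{2} = \left(-2\right)^{2} = 4$)
$W{\left(q,P \right)} = 6 + 6 P q^{2}$ ($W{\left(q,P \right)} = \left(4 + 2\right) + \left(P q + q P\right) 3 q = 6 + \left(P q + P q\right) 3 q = 6 + 2 P q 3 q = 6 + 6 P q q = 6 + 6 P q^{2}$)
$W{\left(-2,-4 \right)} N = \left(6 + 6 \left(-4\right) \left(-2\right)^{2}\right) 4 = \left(6 + 6 \left(-4\right) 4\right) 4 = \left(6 - 96\right) 4 = \left(-90\right) 4 = -360$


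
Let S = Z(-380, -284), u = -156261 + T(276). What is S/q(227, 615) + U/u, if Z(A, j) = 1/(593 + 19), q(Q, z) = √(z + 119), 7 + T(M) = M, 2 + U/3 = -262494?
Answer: 98436/19499 + √734/449208 ≈ 5.0483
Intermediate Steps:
U = -787488 (U = -6 + 3*(-262494) = -6 - 787482 = -787488)
T(M) = -7 + M
u = -155992 (u = -156261 + (-7 + 276) = -156261 + 269 = -155992)
q(Q, z) = √(119 + z)
Z(A, j) = 1/612
S = 1/612 ≈ 0.0016340
S/q(227, 615) + U/u = 1/(612*(√(119 + 615))) - 787488/(-155992) = 1/(612*(√734)) - 787488*(-1/155992) = (√734/734)/612 + 98436/19499 = √734/449208 + 98436/19499 = 98436/19499 + √734/449208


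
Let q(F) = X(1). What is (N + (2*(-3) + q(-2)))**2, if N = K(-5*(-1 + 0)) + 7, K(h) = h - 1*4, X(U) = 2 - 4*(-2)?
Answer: 144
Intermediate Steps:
X(U) = 10 (X(U) = 2 + 8 = 10)
q(F) = 10
K(h) = -4 + h (K(h) = h - 4 = -4 + h)
N = 8 (N = (-4 - 5*(-1 + 0)) + 7 = (-4 - 5*(-1)) + 7 = (-4 + 5) + 7 = 1 + 7 = 8)
(N + (2*(-3) + q(-2)))**2 = (8 + (2*(-3) + 10))**2 = (8 + (-6 + 10))**2 = (8 + 4)**2 = 12**2 = 144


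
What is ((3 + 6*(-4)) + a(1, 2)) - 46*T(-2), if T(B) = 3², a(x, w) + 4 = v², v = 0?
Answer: -439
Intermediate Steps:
a(x, w) = -4 (a(x, w) = -4 + 0² = -4 + 0 = -4)
T(B) = 9
((3 + 6*(-4)) + a(1, 2)) - 46*T(-2) = ((3 + 6*(-4)) - 4) - 46*9 = ((3 - 24) - 4) - 414 = (-21 - 4) - 414 = -25 - 414 = -439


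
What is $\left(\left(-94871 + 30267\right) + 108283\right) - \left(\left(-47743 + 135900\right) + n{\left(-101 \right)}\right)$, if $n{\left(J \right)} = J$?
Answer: $-44377$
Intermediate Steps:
$\left(\left(-94871 + 30267\right) + 108283\right) - \left(\left(-47743 + 135900\right) + n{\left(-101 \right)}\right) = \left(\left(-94871 + 30267\right) + 108283\right) - \left(\left(-47743 + 135900\right) - 101\right) = \left(-64604 + 108283\right) - \left(88157 - 101\right) = 43679 - 88056 = -44377$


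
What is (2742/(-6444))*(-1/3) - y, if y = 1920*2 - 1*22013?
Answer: 58553863/3222 ≈ 18173.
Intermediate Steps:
y = -18173 (y = 3840 - 22013 = -18173)
(2742/(-6444))*(-1/3) - y = (2742/(-6444))*(-1/3) - 1*(-18173) = (2742*(-1/6444))*(-1*⅓) + 18173 = -457/1074*(-⅓) + 18173 = 457/3222 + 18173 = 58553863/3222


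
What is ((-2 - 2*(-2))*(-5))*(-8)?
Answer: 80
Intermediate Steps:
((-2 - 2*(-2))*(-5))*(-8) = ((-2 + 4)*(-5))*(-8) = (2*(-5))*(-8) = -10*(-8) = 80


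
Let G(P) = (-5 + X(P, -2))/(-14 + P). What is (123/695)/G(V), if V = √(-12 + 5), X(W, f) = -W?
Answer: 7749/22240 - 2337*I*√7/22240 ≈ 0.34843 - 0.27802*I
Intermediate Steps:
V = I*√7 (V = √(-7) = I*√7 ≈ 2.6458*I)
G(P) = (-5 - P)/(-14 + P)
(123/695)/G(V) = (123/695)/(((-5 - I*√7)/(-14 + I*√7))) = (123*(1/695))/(((-5 - I*√7)/(-14 + I*√7))) = 123*((-14 + I*√7)/(-5 - I*√7))/695 = 123*(-14 + I*√7)/(695*(-5 - I*√7))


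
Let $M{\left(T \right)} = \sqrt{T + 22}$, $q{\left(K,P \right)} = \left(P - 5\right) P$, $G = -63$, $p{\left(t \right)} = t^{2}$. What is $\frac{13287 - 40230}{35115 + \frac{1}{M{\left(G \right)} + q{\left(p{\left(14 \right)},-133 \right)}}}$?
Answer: $\frac{26943 \left(- \sqrt{41} + 18354 i\right)}{- 644500711 i + 35115 \sqrt{41}} \approx -0.76728 - 3.4106 \cdot 10^{-13} i$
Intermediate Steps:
$q{\left(K,P \right)} = P \left(-5 + P\right)$ ($q{\left(K,P \right)} = \left(-5 + P\right) P = P \left(-5 + P\right)$)
$M{\left(T \right)} = \sqrt{22 + T}$
$\frac{13287 - 40230}{35115 + \frac{1}{M{\left(G \right)} + q{\left(p{\left(14 \right)},-133 \right)}}} = \frac{13287 - 40230}{35115 + \frac{1}{\sqrt{22 - 63} - 133 \left(-5 - 133\right)}} = - \frac{26943}{35115 + \frac{1}{\sqrt{-41} - -18354}} = - \frac{26943}{35115 + \frac{1}{i \sqrt{41} + 18354}} = - \frac{26943}{35115 + \frac{1}{18354 + i \sqrt{41}}}$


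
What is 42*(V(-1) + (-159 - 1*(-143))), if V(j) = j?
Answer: -714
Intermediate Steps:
42*(V(-1) + (-159 - 1*(-143))) = 42*(-1 + (-159 - 1*(-143))) = 42*(-1 + (-159 + 143)) = 42*(-1 - 16) = 42*(-17) = -714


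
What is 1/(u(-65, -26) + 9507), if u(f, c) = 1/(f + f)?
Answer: 130/1235909 ≈ 0.00010519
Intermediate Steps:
u(f, c) = 1/(2*f)
1/(u(-65, -26) + 9507) = 1/((1/2)/(-65) + 9507) = 1/((1/2)*(-1/65) + 9507) = 1/(-1/130 + 9507) = 1/(1235909/130) = 130/1235909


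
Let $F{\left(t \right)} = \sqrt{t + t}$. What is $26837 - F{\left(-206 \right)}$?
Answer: $26837 - 2 i \sqrt{103} \approx 26837.0 - 20.298 i$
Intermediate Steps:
$F{\left(t \right)} = \sqrt{2} \sqrt{t}$ ($F{\left(t \right)} = \sqrt{2 t} = \sqrt{2} \sqrt{t}$)
$26837 - F{\left(-206 \right)} = 26837 - \sqrt{2} \sqrt{-206} = 26837 - \sqrt{2} i \sqrt{206} = 26837 - 2 i \sqrt{103}$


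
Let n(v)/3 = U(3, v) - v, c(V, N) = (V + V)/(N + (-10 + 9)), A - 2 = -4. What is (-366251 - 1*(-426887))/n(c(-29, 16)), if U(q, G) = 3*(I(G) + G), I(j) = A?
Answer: -151590/103 ≈ -1471.7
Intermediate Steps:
A = -2 (A = 2 - 4 = -2)
I(j) = -2
c(V, N) = 2*V/(-1 + N) (c(V, N) = (2*V)/(N - 1) = (2*V)/(-1 + N) = 2*V/(-1 + N))
U(q, G) = -6 + 3*G (U(q, G) = 3*(-2 + G) = -6 + 3*G)
n(v) = -18 + 6*v (n(v) = 3*((-6 + 3*v) - v) = 3*(-6 + 2*v) = -18 + 6*v)
(-366251 - 1*(-426887))/n(c(-29, 16)) = (-366251 - 1*(-426887))/(-18 + 6*(2*(-29)/(-1 + 16))) = (-366251 + 426887)/(-18 + 6*(2*(-29)/15)) = 60636/(-18 + 6*(2*(-29)*(1/15))) = 60636/(-18 + 6*(-58/15)) = 60636/(-18 - 116/5) = 60636/(-206/5) = 60636*(-5/206) = -151590/103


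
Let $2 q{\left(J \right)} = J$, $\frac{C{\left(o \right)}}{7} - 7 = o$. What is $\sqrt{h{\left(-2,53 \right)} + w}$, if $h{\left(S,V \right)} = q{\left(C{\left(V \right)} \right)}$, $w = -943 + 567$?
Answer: $i \sqrt{166} \approx 12.884 i$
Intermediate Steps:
$w = -376$
$C{\left(o \right)} = 49 + 7 o$
$q{\left(J \right)} = \frac{J}{2}$
$h{\left(S,V \right)} = \frac{49}{2} + \frac{7 V}{2}$ ($h{\left(S,V \right)} = \frac{49 + 7 V}{2} = \frac{49}{2} + \frac{7 V}{2}$)
$\sqrt{h{\left(-2,53 \right)} + w} = \sqrt{\left(\frac{49}{2} + \frac{7}{2} \cdot 53\right) - 376} = \sqrt{\left(\frac{49}{2} + \frac{371}{2}\right) - 376} = \sqrt{210 - 376} = \sqrt{-166} = i \sqrt{166}$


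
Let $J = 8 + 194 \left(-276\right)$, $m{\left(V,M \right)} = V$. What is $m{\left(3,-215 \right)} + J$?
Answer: $-53533$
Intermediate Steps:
$J = -53536$ ($J = 8 - 53544 = -53536$)
$m{\left(3,-215 \right)} + J = 3 - 53536 = -53533$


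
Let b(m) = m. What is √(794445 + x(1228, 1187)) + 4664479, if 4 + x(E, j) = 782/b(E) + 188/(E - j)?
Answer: 4664479 + √503464623645278/25174 ≈ 4.6654e+6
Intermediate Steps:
x(E, j) = -4 + 188/(E - j) + 782/E (x(E, j) = -4 + (782/E + 188/(E - j)) = -4 + (188/(E - j) + 782/E) = -4 + 188/(E - j) + 782/E)
√(794445 + x(1228, 1187)) + 4664479 = √(794445 + 2*(-391*1187 - 2*1228² + 485*1228 + 2*1228*1187)/(1228*(1228 - 1*1187))) + 4664479 = √(794445 + 2*(1/1228)*(-464117 - 2*1507984 + 595580 + 2915272)/(1228 - 1187)) + 4664479 = √(794445 + 2*(1/1228)*(-464117 - 3015968 + 595580 + 2915272)/41) + 4664479 = √(794445 + 2*(1/1228)*(1/41)*30767) + 4664479 = √(794445 + 30767/25174) + 4664479 = √(19999389197/25174) + 4664479 = √503464623645278/25174 + 4664479 = 4664479 + √503464623645278/25174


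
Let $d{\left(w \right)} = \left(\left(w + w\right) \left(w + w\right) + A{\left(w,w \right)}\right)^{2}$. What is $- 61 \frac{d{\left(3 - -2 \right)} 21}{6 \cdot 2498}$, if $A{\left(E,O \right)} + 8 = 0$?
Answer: $- \frac{903532}{1249} \approx -723.4$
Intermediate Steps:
$A{\left(E,O \right)} = -8$ ($A{\left(E,O \right)} = -8 + 0 = -8$)
$d{\left(w \right)} = \left(-8 + 4 w^{2}\right)^{2}$ ($d{\left(w \right)} = \left(\left(w + w\right) \left(w + w\right) - 8\right)^{2} = \left(2 w 2 w - 8\right)^{2} = \left(4 w^{2} - 8\right)^{2} = \left(-8 + 4 w^{2}\right)^{2}$)
$- 61 \frac{d{\left(3 - -2 \right)} 21}{6 \cdot 2498} = - 61 \frac{16 \left(-2 + \left(3 - -2\right)^{2}\right)^{2} \cdot 21}{6 \cdot 2498} = - 61 \frac{16 \left(-2 + \left(3 + 2\right)^{2}\right)^{2} \cdot 21}{14988} = - 61 \cdot 16 \left(-2 + 5^{2}\right)^{2} \cdot 21 \cdot \frac{1}{14988} = - 61 \cdot 16 \left(-2 + 25\right)^{2} \cdot 21 \cdot \frac{1}{14988} = - 61 \cdot 16 \cdot 23^{2} \cdot 21 \cdot \frac{1}{14988} = - 61 \cdot 16 \cdot 529 \cdot 21 \cdot \frac{1}{14988} = - 61 \cdot 8464 \cdot 21 \cdot \frac{1}{14988} = - 61 \cdot 177744 \cdot \frac{1}{14988} = \left(-61\right) \frac{14812}{1249} = - \frac{903532}{1249}$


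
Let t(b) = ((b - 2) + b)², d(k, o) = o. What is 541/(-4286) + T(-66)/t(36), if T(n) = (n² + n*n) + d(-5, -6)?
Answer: 4332877/2625175 ≈ 1.6505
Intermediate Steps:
T(n) = -6 + 2*n² (T(n) = (n² + n*n) - 6 = (n² + n²) - 6 = 2*n² - 6 = -6 + 2*n²)
t(b) = (-2 + 2*b)² (t(b) = ((-2 + b) + b)² = (-2 + 2*b)²)
541/(-4286) + T(-66)/t(36) = 541/(-4286) + (-6 + 2*(-66)²)/((4*(-1 + 36)²)) = 541*(-1/4286) + (-6 + 2*4356)/((4*35²)) = -541/4286 + (-6 + 8712)/((4*1225)) = -541/4286 + 8706/4900 = -541/4286 + 8706*(1/4900) = -541/4286 + 4353/2450 = 4332877/2625175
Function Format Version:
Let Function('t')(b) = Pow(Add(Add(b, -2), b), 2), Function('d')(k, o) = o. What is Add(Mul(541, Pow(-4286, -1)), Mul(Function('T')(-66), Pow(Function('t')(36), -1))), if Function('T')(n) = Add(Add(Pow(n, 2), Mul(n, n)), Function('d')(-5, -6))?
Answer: Rational(4332877, 2625175) ≈ 1.6505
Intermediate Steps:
Function('T')(n) = Add(-6, Mul(2, Pow(n, 2))) (Function('T')(n) = Add(Add(Pow(n, 2), Mul(n, n)), -6) = Add(Add(Pow(n, 2), Pow(n, 2)), -6) = Add(Mul(2, Pow(n, 2)), -6) = Add(-6, Mul(2, Pow(n, 2))))
Function('t')(b) = Pow(Add(-2, Mul(2, b)), 2) (Function('t')(b) = Pow(Add(Add(-2, b), b), 2) = Pow(Add(-2, Mul(2, b)), 2))
Add(Mul(541, Pow(-4286, -1)), Mul(Function('T')(-66), Pow(Function('t')(36), -1))) = Add(Mul(541, Pow(-4286, -1)), Mul(Add(-6, Mul(2, Pow(-66, 2))), Pow(Mul(4, Pow(Add(-1, 36), 2)), -1))) = Add(Mul(541, Rational(-1, 4286)), Mul(Add(-6, Mul(2, 4356)), Pow(Mul(4, Pow(35, 2)), -1))) = Add(Rational(-541, 4286), Mul(Add(-6, 8712), Pow(Mul(4, 1225), -1))) = Add(Rational(-541, 4286), Mul(8706, Pow(4900, -1))) = Add(Rational(-541, 4286), Mul(8706, Rational(1, 4900))) = Add(Rational(-541, 4286), Rational(4353, 2450)) = Rational(4332877, 2625175)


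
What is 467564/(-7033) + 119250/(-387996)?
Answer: -30375274499/454795978 ≈ -66.789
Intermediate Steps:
467564/(-7033) + 119250/(-387996) = 467564*(-1/7033) + 119250*(-1/387996) = -467564/7033 - 19875/64666 = -30375274499/454795978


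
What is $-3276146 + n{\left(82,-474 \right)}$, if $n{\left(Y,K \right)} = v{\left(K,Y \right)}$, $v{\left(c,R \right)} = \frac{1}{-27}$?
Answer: $- \frac{88455943}{27} \approx -3.2761 \cdot 10^{6}$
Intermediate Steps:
$v{\left(c,R \right)} = - \frac{1}{27}$
$n{\left(Y,K \right)} = - \frac{1}{27}$
$-3276146 + n{\left(82,-474 \right)} = -3276146 - \frac{1}{27} = - \frac{88455943}{27}$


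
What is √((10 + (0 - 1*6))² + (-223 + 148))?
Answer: I*√59 ≈ 7.6811*I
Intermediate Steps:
√((10 + (0 - 1*6))² + (-223 + 148)) = √((10 + (0 - 6))² - 75) = √((10 - 6)² - 75) = √(4² - 75) = √(16 - 75) = √(-59) = I*√59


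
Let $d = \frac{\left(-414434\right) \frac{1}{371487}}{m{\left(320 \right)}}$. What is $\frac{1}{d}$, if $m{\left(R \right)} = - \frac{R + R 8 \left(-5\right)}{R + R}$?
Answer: $- \frac{14487993}{828868} \approx -17.479$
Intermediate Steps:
$m{\left(R \right)} = \frac{39}{2}$ ($m{\left(R \right)} = - \frac{R + 8 R \left(-5\right)}{2 R} = - \left(R - 40 R\right) \frac{1}{2 R} = - - 39 R \frac{1}{2 R} = \left(-1\right) \left(- \frac{39}{2}\right) = \frac{39}{2}$)
$d = - \frac{828868}{14487993}$ ($d = \frac{\left(-414434\right) \frac{1}{371487}}{\frac{39}{2}} = \left(-414434\right) \frac{1}{371487} \cdot \frac{2}{39} = \left(- \frac{414434}{371487}\right) \frac{2}{39} = - \frac{828868}{14487993} \approx -0.057211$)
$\frac{1}{d} = \frac{1}{- \frac{828868}{14487993}} = - \frac{14487993}{828868}$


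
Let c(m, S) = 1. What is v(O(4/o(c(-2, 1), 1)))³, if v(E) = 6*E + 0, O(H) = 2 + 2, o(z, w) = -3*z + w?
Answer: 13824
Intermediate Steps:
o(z, w) = w - 3*z
O(H) = 4
v(E) = 6*E
v(O(4/o(c(-2, 1), 1)))³ = (6*4)³ = 24³ = 13824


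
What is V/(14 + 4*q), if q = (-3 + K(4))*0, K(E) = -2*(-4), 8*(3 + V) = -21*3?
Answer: -87/112 ≈ -0.77679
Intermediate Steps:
V = -87/8 (V = -3 + (-21*3)/8 = -3 + (1/8)*(-63) = -3 - 63/8 = -87/8 ≈ -10.875)
K(E) = 8
q = 0 (q = (-3 + 8)*0 = 5*0 = 0)
V/(14 + 4*q) = -87/(8*(14 + 4*0)) = -87/(8*(14 + 0)) = -87/8/14 = -87/8*1/14 = -87/112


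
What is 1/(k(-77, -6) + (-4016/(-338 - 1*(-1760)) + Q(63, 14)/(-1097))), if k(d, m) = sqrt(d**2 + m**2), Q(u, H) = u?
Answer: 1753029650223/3623747361886124 + 608348521089*sqrt(5965)/3623747361886124 ≈ 0.013450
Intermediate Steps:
1/(k(-77, -6) + (-4016/(-338 - 1*(-1760)) + Q(63, 14)/(-1097))) = 1/(sqrt((-77)**2 + (-6)**2) + (-4016/(-338 - 1*(-1760)) + 63/(-1097))) = 1/(sqrt(5929 + 36) + (-4016/(-338 + 1760) + 63*(-1/1097))) = 1/(sqrt(5965) + (-4016/1422 - 63/1097)) = 1/(sqrt(5965) + (-4016*1/1422 - 63/1097)) = 1/(sqrt(5965) + (-2008/711 - 63/1097)) = 1/(sqrt(5965) - 2247569/779967) = 1/(-2247569/779967 + sqrt(5965))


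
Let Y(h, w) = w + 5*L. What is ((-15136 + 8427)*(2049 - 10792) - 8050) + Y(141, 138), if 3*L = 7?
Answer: 175946660/3 ≈ 5.8649e+7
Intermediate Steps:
L = 7/3 (L = (⅓)*7 = 7/3 ≈ 2.3333)
Y(h, w) = 35/3 + w (Y(h, w) = w + 5*(7/3) = w + 35/3 = 35/3 + w)
((-15136 + 8427)*(2049 - 10792) - 8050) + Y(141, 138) = ((-15136 + 8427)*(2049 - 10792) - 8050) + (35/3 + 138) = (-6709*(-8743) - 8050) + 449/3 = (58656787 - 8050) + 449/3 = 58648737 + 449/3 = 175946660/3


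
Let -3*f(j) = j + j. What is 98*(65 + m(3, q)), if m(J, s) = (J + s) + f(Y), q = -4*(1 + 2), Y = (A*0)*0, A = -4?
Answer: 5488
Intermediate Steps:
Y = 0 (Y = -4*0*0 = 0*0 = 0)
q = -12 (q = -4*3 = -12)
f(j) = -2*j/3 (f(j) = -(j + j)/3 = -2*j/3)
m(J, s) = J + s (m(J, s) = (J + s) - ⅔*0 = (J + s) + 0 = J + s)
98*(65 + m(3, q)) = 98*(65 + (3 - 12)) = 98*(65 - 9) = 98*56 = 5488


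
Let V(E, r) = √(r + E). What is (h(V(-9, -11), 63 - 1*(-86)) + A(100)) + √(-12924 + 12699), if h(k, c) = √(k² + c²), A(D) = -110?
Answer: -110 + √22181 + 15*I ≈ 38.933 + 15.0*I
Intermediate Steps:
V(E, r) = √(E + r)
h(k, c) = √(c² + k²)
(h(V(-9, -11), 63 - 1*(-86)) + A(100)) + √(-12924 + 12699) = (√((63 - 1*(-86))² + (√(-9 - 11))²) - 110) + √(-12924 + 12699) = (√((63 + 86)² + (√(-20))²) - 110) + √(-225) = (√(149² + (2*I*√5)²) - 110) + 15*I = (√(22201 - 20) - 110) + 15*I = (√22181 - 110) + 15*I = (-110 + √22181) + 15*I = -110 + √22181 + 15*I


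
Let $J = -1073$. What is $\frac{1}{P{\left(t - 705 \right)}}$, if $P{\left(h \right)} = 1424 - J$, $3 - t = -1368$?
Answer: $\frac{1}{2497} \approx 0.00040048$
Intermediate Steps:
$t = 1371$ ($t = 3 - -1368 = 3 + 1368 = 1371$)
$P{\left(h \right)} = 2497$ ($P{\left(h \right)} = 1424 - -1073 = 1424 + 1073 = 2497$)
$\frac{1}{P{\left(t - 705 \right)}} = \frac{1}{2497}$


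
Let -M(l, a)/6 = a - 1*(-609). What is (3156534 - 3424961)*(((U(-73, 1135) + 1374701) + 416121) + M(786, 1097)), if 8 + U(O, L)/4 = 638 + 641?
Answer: -479322041090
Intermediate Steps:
M(l, a) = -3654 - 6*a (M(l, a) = -6*(a - 1*(-609)) = -6*(a + 609) = -6*(609 + a) = -3654 - 6*a)
U(O, L) = 5084 (U(O, L) = -32 + 4*(638 + 641) = -32 + 4*1279 = -32 + 5116 = 5084)
(3156534 - 3424961)*(((U(-73, 1135) + 1374701) + 416121) + M(786, 1097)) = (3156534 - 3424961)*(((5084 + 1374701) + 416121) + (-3654 - 6*1097)) = -268427*((1379785 + 416121) + (-3654 - 6582)) = -268427*(1795906 - 10236) = -268427*1785670 = -479322041090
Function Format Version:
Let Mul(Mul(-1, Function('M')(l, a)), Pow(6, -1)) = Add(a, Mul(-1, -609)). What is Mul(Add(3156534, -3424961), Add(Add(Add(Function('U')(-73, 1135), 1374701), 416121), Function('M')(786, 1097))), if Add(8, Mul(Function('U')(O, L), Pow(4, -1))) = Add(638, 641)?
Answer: -479322041090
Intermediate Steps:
Function('M')(l, a) = Add(-3654, Mul(-6, a)) (Function('M')(l, a) = Mul(-6, Add(a, Mul(-1, -609))) = Mul(-6, Add(a, 609)) = Mul(-6, Add(609, a)) = Add(-3654, Mul(-6, a)))
Function('U')(O, L) = 5084 (Function('U')(O, L) = Add(-32, Mul(4, Add(638, 641))) = Add(-32, Mul(4, 1279)) = Add(-32, 5116) = 5084)
Mul(Add(3156534, -3424961), Add(Add(Add(Function('U')(-73, 1135), 1374701), 416121), Function('M')(786, 1097))) = Mul(Add(3156534, -3424961), Add(Add(Add(5084, 1374701), 416121), Add(-3654, Mul(-6, 1097)))) = Mul(-268427, Add(Add(1379785, 416121), Add(-3654, -6582))) = Mul(-268427, Add(1795906, -10236)) = Mul(-268427, 1785670) = -479322041090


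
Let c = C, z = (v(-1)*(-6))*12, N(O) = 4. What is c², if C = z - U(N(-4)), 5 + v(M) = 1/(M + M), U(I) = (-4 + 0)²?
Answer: 144400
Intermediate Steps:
U(I) = 16 (U(I) = (-4)² = 16)
v(M) = -5 + 1/(2*M) (v(M) = -5 + 1/(M + M) = -5 + 1/(2*M))
z = 396 (z = ((-5 + (½)/(-1))*(-6))*12 = ((-5 + (½)*(-1))*(-6))*12 = ((-5 - ½)*(-6))*12 = -11/2*(-6)*12 = 33*12 = 396)
C = 380 (C = 396 - 1*16 = 396 - 16 = 380)
c = 380
c² = 380² = 144400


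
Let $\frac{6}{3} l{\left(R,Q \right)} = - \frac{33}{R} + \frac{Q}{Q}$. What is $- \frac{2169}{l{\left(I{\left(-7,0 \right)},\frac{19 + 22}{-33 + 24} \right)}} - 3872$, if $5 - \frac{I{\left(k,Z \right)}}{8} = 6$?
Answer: $- \frac{193456}{41} \approx -4718.4$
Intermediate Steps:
$I{\left(k,Z \right)} = -8$ ($I{\left(k,Z \right)} = 40 - 48 = -8$)
$l{\left(R,Q \right)} = \frac{1}{2} - \frac{33}{2 R}$ ($l{\left(R,Q \right)} = \frac{- \frac{33}{R} + \frac{Q}{Q}}{2} = \frac{- \frac{33}{R} + 1}{2} = \frac{1 - \frac{33}{R}}{2} = \frac{1}{2} - \frac{33}{2 R}$)
$- \frac{2169}{l{\left(I{\left(-7,0 \right)},\frac{19 + 22}{-33 + 24} \right)}} - 3872 = - \frac{2169}{\frac{1}{2} \frac{1}{-8} \left(-33 - 8\right)} - 3872 = - \frac{2169}{\frac{1}{2} \left(- \frac{1}{8}\right) \left(-41\right)} - 3872 = - \frac{2169}{\frac{41}{16}} - 3872 = \left(-2169\right) \frac{16}{41} - 3872 = - \frac{34704}{41} - 3872 = - \frac{193456}{41}$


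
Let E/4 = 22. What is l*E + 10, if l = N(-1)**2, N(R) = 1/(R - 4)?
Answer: 338/25 ≈ 13.520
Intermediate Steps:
E = 88 (E = 4*22 = 88)
N(R) = 1/(-4 + R)
l = 1/25 (l = (1/(-4 - 1))**2 = (1/(-5))**2 = (-1/5)**2 = 1/25 ≈ 0.040000)
l*E + 10 = (1/25)*88 + 10 = 88/25 + 10 = 338/25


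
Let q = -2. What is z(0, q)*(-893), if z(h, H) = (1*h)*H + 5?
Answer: -4465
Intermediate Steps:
z(h, H) = 5 + H*h (z(h, H) = h*H + 5 = H*h + 5 = 5 + H*h)
z(0, q)*(-893) = (5 - 2*0)*(-893) = (5 + 0)*(-893) = 5*(-893) = -4465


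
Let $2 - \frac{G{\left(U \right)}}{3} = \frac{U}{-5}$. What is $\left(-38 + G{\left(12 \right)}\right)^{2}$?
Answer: $\frac{15376}{25} \approx 615.04$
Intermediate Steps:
$G{\left(U \right)} = 6 + \frac{3 U}{5}$ ($G{\left(U \right)} = 6 - 3 \frac{U}{-5} = 6 - 3 U \left(- \frac{1}{5}\right) = 6 - 3 \left(- \frac{U}{5}\right) = 6 + \frac{3 U}{5}$)
$\left(-38 + G{\left(12 \right)}\right)^{2} = \left(-38 + \left(6 + \frac{3}{5} \cdot 12\right)\right)^{2} = \left(-38 + \left(6 + \frac{36}{5}\right)\right)^{2} = \left(-38 + \frac{66}{5}\right)^{2} = \left(- \frac{124}{5}\right)^{2} = \frac{15376}{25}$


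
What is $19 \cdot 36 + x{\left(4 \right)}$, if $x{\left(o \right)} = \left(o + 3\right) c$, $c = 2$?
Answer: $698$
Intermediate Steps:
$x{\left(o \right)} = 6 + 2 o$ ($x{\left(o \right)} = \left(o + 3\right) 2 = \left(3 + o\right) 2 = 6 + 2 o$)
$19 \cdot 36 + x{\left(4 \right)} = 19 \cdot 36 + \left(6 + 2 \cdot 4\right) = 684 + \left(6 + 8\right) = 684 + 14 = 698$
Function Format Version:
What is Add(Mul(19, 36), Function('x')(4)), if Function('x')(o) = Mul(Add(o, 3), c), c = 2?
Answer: 698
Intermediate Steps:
Function('x')(o) = Add(6, Mul(2, o)) (Function('x')(o) = Mul(Add(o, 3), 2) = Mul(Add(3, o), 2) = Add(6, Mul(2, o)))
Add(Mul(19, 36), Function('x')(4)) = Add(Mul(19, 36), Add(6, Mul(2, 4))) = Add(684, Add(6, 8)) = Add(684, 14) = 698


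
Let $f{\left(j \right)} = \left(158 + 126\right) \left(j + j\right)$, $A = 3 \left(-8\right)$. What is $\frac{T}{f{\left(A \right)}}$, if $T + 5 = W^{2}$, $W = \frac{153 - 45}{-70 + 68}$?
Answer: $- \frac{41}{192} \approx -0.21354$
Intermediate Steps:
$A = -24$
$f{\left(j \right)} = 568 j$ ($f{\left(j \right)} = 284 \cdot 2 j = 568 j$)
$W = -54$ ($W = \frac{108}{-2} = 108 \left(- \frac{1}{2}\right) = -54$)
$T = 2911$ ($T = -5 + \left(-54\right)^{2} = -5 + 2916 = 2911$)
$\frac{T}{f{\left(A \right)}} = \frac{2911}{568 \left(-24\right)} = \frac{2911}{-13632} = 2911 \left(- \frac{1}{13632}\right) = - \frac{41}{192}$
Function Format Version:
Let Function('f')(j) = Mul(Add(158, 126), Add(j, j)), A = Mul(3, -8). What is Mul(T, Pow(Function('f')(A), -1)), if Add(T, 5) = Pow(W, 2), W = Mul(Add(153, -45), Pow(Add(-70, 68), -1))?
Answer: Rational(-41, 192) ≈ -0.21354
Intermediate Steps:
A = -24
Function('f')(j) = Mul(568, j) (Function('f')(j) = Mul(284, Mul(2, j)) = Mul(568, j))
W = -54 (W = Mul(108, Pow(-2, -1)) = Mul(108, Rational(-1, 2)) = -54)
T = 2911 (T = Add(-5, Pow(-54, 2)) = Add(-5, 2916) = 2911)
Mul(T, Pow(Function('f')(A), -1)) = Mul(2911, Pow(Mul(568, -24), -1)) = Mul(2911, Pow(-13632, -1)) = Mul(2911, Rational(-1, 13632)) = Rational(-41, 192)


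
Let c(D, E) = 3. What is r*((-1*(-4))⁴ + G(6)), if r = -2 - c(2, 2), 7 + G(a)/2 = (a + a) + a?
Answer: -1390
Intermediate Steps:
G(a) = -14 + 6*a (G(a) = -14 + 2*((a + a) + a) = -14 + 2*(2*a + a) = -14 + 2*(3*a) = -14 + 6*a)
r = -5 (r = -2 - 1*3 = -2 - 3 = -5)
r*((-1*(-4))⁴ + G(6)) = -5*((-1*(-4))⁴ + (-14 + 6*6)) = -5*(4⁴ + (-14 + 36)) = -5*(256 + 22) = -5*278 = -1390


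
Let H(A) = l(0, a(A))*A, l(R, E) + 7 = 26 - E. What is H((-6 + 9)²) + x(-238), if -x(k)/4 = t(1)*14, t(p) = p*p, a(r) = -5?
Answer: 160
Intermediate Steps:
t(p) = p²
x(k) = -56 (x(k) = -4*1²*14 = -4*14 = -56)
l(R, E) = 19 - E (l(R, E) = -7 + (26 - E) = 19 - E)
H(A) = 24*A (H(A) = (19 - 1*(-5))*A = (19 + 5)*A = 24*A)
H((-6 + 9)²) + x(-238) = 24*(-6 + 9)² - 56 = 24*3² - 56 = 24*9 - 56 = 216 - 56 = 160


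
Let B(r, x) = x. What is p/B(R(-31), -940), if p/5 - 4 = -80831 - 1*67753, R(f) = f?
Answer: 37145/47 ≈ 790.32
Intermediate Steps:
p = -742900 (p = 20 + 5*(-80831 - 1*67753) = 20 + 5*(-80831 - 67753) = 20 + 5*(-148584) = 20 - 742920 = -742900)
p/B(R(-31), -940) = -742900/(-940) = -742900*(-1/940) = 37145/47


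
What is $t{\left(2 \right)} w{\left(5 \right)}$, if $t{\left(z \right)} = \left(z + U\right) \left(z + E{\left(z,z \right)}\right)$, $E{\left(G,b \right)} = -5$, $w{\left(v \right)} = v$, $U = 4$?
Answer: $-90$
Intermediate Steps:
$t{\left(z \right)} = \left(-5 + z\right) \left(4 + z\right)$ ($t{\left(z \right)} = \left(z + 4\right) \left(z - 5\right) = \left(4 + z\right) \left(-5 + z\right) = \left(-5 + z\right) \left(4 + z\right)$)
$t{\left(2 \right)} w{\left(5 \right)} = \left(-20 + 2^{2} - 2\right) 5 = \left(-20 + 4 - 2\right) 5 = \left(-18\right) 5 = -90$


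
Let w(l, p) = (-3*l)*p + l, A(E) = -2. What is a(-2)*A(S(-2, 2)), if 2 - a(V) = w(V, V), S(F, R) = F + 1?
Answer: -32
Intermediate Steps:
S(F, R) = 1 + F
w(l, p) = l - 3*l*p (w(l, p) = -3*l*p + l = l - 3*l*p)
a(V) = 2 - V*(1 - 3*V)
a(-2)*A(S(-2, 2)) = (2 - 2*(-1 + 3*(-2)))*(-2) = (2 - 2*(-1 - 6))*(-2) = (2 - 2*(-7))*(-2) = (2 + 14)*(-2) = 16*(-2) = -32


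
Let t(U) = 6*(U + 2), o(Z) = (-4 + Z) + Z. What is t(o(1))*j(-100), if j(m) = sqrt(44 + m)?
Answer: 0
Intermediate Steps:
o(Z) = -4 + 2*Z
t(U) = 12 + 6*U (t(U) = 6*(2 + U) = 12 + 6*U)
t(o(1))*j(-100) = (12 + 6*(-4 + 2*1))*sqrt(44 - 100) = (12 + 6*(-4 + 2))*sqrt(-56) = (12 + 6*(-2))*(2*I*sqrt(14)) = (12 - 12)*(2*I*sqrt(14)) = 0*(2*I*sqrt(14)) = 0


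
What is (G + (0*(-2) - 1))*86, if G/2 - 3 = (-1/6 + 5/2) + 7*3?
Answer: 13330/3 ≈ 4443.3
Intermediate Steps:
G = 158/3 (G = 6 + 2*((-1/6 + 5/2) + 7*3) = 6 + 2*((-1*⅙ + 5*(½)) + 21) = 6 + 2*((-⅙ + 5/2) + 21) = 6 + 2*(7/3 + 21) = 6 + 2*(70/3) = 6 + 140/3 = 158/3 ≈ 52.667)
(G + (0*(-2) - 1))*86 = (158/3 + (0*(-2) - 1))*86 = (158/3 + (0 - 1))*86 = (158/3 - 1)*86 = (155/3)*86 = 13330/3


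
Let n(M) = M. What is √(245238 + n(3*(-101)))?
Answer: 3*√27215 ≈ 494.91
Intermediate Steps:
√(245238 + n(3*(-101))) = √(245238 + 3*(-101)) = √(245238 - 303) = √244935 = 3*√27215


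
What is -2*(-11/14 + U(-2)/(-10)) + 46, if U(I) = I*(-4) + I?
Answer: 1707/35 ≈ 48.771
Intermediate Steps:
U(I) = -3*I (U(I) = -4*I + I = -3*I)
-2*(-11/14 + U(-2)/(-10)) + 46 = -2*(-11/14 - 3*(-2)/(-10)) + 46 = -2*(-11*1/14 + 6*(-⅒)) + 46 = -2*(-11/14 - ⅗) + 46 = -2*(-97/70) + 46 = 97/35 + 46 = 1707/35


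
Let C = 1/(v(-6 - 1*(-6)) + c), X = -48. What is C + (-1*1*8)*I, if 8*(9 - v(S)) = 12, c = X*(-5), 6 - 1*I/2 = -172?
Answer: -1409758/495 ≈ -2848.0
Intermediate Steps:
I = 356 (I = 12 - 2*(-172) = 12 + 344 = 356)
c = 240 (c = -48*(-5) = 240)
v(S) = 15/2 (v(S) = 9 - ⅛*12 = 9 - 3/2 = 15/2)
C = 2/495 (C = 1/(15/2 + 240) = 1/(495/2) = 2/495 ≈ 0.0040404)
C + (-1*1*8)*I = 2/495 + (-1*1*8)*356 = 2/495 - 1*8*356 = 2/495 - 8*356 = 2/495 - 2848 = -1409758/495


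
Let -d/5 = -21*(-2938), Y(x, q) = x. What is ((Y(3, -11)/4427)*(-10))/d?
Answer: 1/45522841 ≈ 2.1967e-8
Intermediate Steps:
d = -308490 (d = -(-105)*(-2938) = -5*61698 = -308490)
((Y(3, -11)/4427)*(-10))/d = ((3/4427)*(-10))/(-308490) = ((3*(1/4427))*(-10))*(-1/308490) = ((3/4427)*(-10))*(-1/308490) = -30/4427*(-1/308490) = 1/45522841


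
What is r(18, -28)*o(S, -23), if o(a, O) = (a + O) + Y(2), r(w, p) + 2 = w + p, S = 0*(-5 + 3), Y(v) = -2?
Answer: 300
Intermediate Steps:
S = 0 (S = 0*(-2) = 0)
r(w, p) = -2 + p + w (r(w, p) = -2 + (w + p) = -2 + (p + w) = -2 + p + w)
o(a, O) = -2 + O + a (o(a, O) = (a + O) - 2 = (O + a) - 2 = -2 + O + a)
r(18, -28)*o(S, -23) = (-2 - 28 + 18)*(-2 - 23 + 0) = -12*(-25) = 300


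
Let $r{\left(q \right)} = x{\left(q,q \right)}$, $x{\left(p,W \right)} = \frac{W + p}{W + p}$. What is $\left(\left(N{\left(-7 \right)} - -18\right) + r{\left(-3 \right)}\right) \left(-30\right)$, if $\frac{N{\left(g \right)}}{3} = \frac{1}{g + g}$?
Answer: $- \frac{3945}{7} \approx -563.57$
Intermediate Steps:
$N{\left(g \right)} = \frac{3}{2 g}$ ($N{\left(g \right)} = \frac{3}{g + g} = \frac{3}{2 g}$)
$x{\left(p,W \right)} = 1$
$r{\left(q \right)} = 1$
$\left(\left(N{\left(-7 \right)} - -18\right) + r{\left(-3 \right)}\right) \left(-30\right) = \left(\left(\frac{3}{2 \left(-7\right)} - -18\right) + 1\right) \left(-30\right) = \left(\left(\frac{3}{2} \left(- \frac{1}{7}\right) + 18\right) + 1\right) \left(-30\right) = \left(\left(- \frac{3}{14} + 18\right) + 1\right) \left(-30\right) = \left(\frac{249}{14} + 1\right) \left(-30\right) = \frac{263}{14} \left(-30\right) = - \frac{3945}{7}$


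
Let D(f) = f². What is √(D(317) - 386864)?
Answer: 5*I*√11455 ≈ 535.14*I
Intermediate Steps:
√(D(317) - 386864) = √(317² - 386864) = √(100489 - 386864) = √(-286375) = 5*I*√11455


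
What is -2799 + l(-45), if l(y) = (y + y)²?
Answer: 5301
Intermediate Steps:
l(y) = 4*y² (l(y) = (2*y)² = 4*y²)
-2799 + l(-45) = -2799 + 4*(-45)² = -2799 + 4*2025 = -2799 + 8100 = 5301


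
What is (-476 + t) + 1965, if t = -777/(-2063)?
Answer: 3072584/2063 ≈ 1489.4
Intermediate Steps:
t = 777/2063 (t = -777*(-1/2063) = 777/2063 ≈ 0.37664)
(-476 + t) + 1965 = (-476 + 777/2063) + 1965 = -981211/2063 + 1965 = 3072584/2063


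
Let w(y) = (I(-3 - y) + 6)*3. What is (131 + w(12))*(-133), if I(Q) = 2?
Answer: -20615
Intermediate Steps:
w(y) = 24 (w(y) = (2 + 6)*3 = 8*3 = 24)
(131 + w(12))*(-133) = (131 + 24)*(-133) = 155*(-133) = -20615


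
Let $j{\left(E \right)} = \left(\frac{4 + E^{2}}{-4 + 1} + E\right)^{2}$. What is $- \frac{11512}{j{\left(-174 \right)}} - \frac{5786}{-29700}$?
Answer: $\frac{62346212963}{320207581350} \approx 0.19471$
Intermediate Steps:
$j{\left(E \right)} = \left(- \frac{4}{3} + E - \frac{E^{2}}{3}\right)^{2}$ ($j{\left(E \right)} = \left(\frac{4 + E^{2}}{-3} + E\right)^{2} = \left(\left(4 + E^{2}\right) \left(- \frac{1}{3}\right) + E\right)^{2} = \left(\left(- \frac{4}{3} - \frac{E^{2}}{3}\right) + E\right)^{2} = \left(- \frac{4}{3} + E - \frac{E^{2}}{3}\right)^{2}$)
$- \frac{11512}{j{\left(-174 \right)}} - \frac{5786}{-29700} = - \frac{11512}{\frac{1}{9} \left(4 + \left(-174\right)^{2} - -522\right)^{2}} - \frac{5786}{-29700} = - \frac{11512}{\frac{1}{9} \left(4 + 30276 + 522\right)^{2}} - - \frac{263}{1350} = - \frac{11512}{\frac{1}{9} \cdot 30802^{2}} + \frac{263}{1350} = - \frac{11512}{\frac{1}{9} \cdot 948763204} + \frac{263}{1350} = - \frac{11512}{\frac{948763204}{9}} + \frac{263}{1350} = \left(-11512\right) \frac{9}{948763204} + \frac{263}{1350} = - \frac{25902}{237190801} + \frac{263}{1350} = \frac{62346212963}{320207581350}$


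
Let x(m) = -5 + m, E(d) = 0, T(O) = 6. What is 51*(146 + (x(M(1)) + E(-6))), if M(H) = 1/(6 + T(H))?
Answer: 28781/4 ≈ 7195.3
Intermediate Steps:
M(H) = 1/12 (M(H) = 1/(6 + 6) = 1/12)
51*(146 + (x(M(1)) + E(-6))) = 51*(146 + ((-5 + 1/12) + 0)) = 51*(146 + (-59/12 + 0)) = 51*(146 - 59/12) = 51*(1693/12) = 28781/4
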